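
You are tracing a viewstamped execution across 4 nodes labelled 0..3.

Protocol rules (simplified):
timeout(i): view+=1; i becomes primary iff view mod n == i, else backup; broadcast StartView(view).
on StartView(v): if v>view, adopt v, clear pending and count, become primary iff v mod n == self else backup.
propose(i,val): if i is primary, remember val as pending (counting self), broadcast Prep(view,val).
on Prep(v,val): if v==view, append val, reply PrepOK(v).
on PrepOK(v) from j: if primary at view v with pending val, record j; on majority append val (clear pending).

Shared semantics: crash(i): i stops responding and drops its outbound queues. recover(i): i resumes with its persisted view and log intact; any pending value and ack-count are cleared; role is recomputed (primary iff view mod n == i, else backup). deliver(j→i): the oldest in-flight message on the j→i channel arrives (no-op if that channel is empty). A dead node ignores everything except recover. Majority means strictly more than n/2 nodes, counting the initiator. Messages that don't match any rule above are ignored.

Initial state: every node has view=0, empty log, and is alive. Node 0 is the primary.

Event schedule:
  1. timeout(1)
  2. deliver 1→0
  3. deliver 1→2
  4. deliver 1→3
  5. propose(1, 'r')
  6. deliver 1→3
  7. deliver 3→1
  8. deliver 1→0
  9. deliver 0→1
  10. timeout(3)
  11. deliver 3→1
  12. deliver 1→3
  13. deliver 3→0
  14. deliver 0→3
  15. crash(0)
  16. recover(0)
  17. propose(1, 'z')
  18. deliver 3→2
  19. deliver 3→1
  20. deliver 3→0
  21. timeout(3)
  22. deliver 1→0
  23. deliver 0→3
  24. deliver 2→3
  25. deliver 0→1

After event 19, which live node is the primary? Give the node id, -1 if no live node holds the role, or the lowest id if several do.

2

after 1 — timeout(1): n1:prim/v1/[-]
after 2 — deliver 1→0: n0:back/v1/[-]
after 3 — deliver 1→2: n2:back/v1/[-]
after 4 — deliver 1→3: n3:back/v1/[-]
after 5 — propose(1,'r'): ·
after 6 — deliver 1→3: n3:back/v1/[r]
after 7 — deliver 3→1: ·
after 8 — deliver 1→0: n0:back/v1/[r]
after 9 — deliver 0→1: n1:prim/v1/[r]
after 10 — timeout(3): n3:back/v2/[r]
after 11 — deliver 3→1: n1:back/v2/[r]
after 12 — deliver 1→3: ·
after 13 — deliver 3→0: n0:back/v2/[r]
after 14 — deliver 0→3: ·
after 15 — crash(0): n0:✗back/v2/[r]
after 16 — recover(0): n0:back/v2/[r]
after 17 — propose(1,'z'): ·
after 18 — deliver 3→2: n2:prim/v2/[-]
after 19 — deliver 3→1: ·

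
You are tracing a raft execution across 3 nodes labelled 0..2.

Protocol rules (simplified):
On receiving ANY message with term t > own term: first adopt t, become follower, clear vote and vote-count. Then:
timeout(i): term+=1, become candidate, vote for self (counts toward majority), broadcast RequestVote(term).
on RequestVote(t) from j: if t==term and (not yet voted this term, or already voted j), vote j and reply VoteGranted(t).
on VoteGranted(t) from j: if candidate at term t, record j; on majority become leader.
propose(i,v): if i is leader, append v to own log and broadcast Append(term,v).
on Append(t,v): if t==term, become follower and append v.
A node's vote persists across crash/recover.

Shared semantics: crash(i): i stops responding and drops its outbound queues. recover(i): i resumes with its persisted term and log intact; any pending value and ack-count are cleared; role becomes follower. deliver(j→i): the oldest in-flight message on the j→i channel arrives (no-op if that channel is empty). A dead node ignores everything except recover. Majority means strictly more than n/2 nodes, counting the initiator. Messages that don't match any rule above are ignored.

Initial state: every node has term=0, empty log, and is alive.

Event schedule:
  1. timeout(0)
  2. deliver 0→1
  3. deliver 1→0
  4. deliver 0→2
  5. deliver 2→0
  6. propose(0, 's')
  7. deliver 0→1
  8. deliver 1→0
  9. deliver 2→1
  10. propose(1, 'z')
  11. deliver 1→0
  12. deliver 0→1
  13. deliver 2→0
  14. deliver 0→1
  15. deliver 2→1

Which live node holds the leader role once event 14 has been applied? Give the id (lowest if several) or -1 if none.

1. timeout(0):  <0:cand t1 ->
2. deliver 0→1:  <1:foll t1 ->
3. deliver 1→0:  <0:lead t1 ->
4. deliver 0→2:  <2:foll t1 ->
5. deliver 2→0:  nop
6. propose(0,'s'):  <0:lead t1 s>
7. deliver 0→1:  <1:foll t1 s>
8. deliver 1→0:  nop
9. deliver 2→1:  nop
10. propose(1,'z'):  nop
11. deliver 1→0:  nop
12. deliver 0→1:  nop
13. deliver 2→0:  nop
14. deliver 0→1:  nop

0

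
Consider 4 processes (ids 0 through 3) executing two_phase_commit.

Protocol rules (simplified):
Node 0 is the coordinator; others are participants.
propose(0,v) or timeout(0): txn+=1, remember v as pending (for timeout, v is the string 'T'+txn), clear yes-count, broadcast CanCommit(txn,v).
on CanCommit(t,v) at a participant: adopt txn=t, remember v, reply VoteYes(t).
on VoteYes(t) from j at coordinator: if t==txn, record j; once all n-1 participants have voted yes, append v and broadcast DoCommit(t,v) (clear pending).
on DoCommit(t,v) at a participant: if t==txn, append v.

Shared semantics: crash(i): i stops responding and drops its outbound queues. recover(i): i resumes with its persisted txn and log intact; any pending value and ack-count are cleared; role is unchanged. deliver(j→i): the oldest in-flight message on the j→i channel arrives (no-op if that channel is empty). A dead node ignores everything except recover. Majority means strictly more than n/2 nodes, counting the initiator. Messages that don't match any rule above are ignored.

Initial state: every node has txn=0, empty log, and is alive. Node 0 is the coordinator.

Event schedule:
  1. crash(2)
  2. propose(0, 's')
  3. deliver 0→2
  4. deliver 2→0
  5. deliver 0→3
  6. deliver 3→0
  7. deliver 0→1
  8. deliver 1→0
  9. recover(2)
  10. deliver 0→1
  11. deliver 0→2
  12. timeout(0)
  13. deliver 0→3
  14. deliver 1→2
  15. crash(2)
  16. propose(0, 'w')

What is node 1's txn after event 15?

step 1 crash(2): 2={✗part,t=0,log=-}
step 2 propose(0,'s'): 0={coor,t=1,log=-}
step 3 deliver 0→2: —
step 4 deliver 2→0: —
step 5 deliver 0→3: 3={part,t=1,log=-}
step 6 deliver 3→0: —
step 7 deliver 0→1: 1={part,t=1,log=-}
step 8 deliver 1→0: —
step 9 recover(2): 2={part,t=0,log=-}
step 10 deliver 0→1: —
step 11 deliver 0→2: 2={part,t=1,log=-}
step 12 timeout(0): 0={coor,t=2,log=-}
step 13 deliver 0→3: 3={part,t=2,log=-}
step 14 deliver 1→2: —
step 15 crash(2): 2={✗part,t=1,log=-}

1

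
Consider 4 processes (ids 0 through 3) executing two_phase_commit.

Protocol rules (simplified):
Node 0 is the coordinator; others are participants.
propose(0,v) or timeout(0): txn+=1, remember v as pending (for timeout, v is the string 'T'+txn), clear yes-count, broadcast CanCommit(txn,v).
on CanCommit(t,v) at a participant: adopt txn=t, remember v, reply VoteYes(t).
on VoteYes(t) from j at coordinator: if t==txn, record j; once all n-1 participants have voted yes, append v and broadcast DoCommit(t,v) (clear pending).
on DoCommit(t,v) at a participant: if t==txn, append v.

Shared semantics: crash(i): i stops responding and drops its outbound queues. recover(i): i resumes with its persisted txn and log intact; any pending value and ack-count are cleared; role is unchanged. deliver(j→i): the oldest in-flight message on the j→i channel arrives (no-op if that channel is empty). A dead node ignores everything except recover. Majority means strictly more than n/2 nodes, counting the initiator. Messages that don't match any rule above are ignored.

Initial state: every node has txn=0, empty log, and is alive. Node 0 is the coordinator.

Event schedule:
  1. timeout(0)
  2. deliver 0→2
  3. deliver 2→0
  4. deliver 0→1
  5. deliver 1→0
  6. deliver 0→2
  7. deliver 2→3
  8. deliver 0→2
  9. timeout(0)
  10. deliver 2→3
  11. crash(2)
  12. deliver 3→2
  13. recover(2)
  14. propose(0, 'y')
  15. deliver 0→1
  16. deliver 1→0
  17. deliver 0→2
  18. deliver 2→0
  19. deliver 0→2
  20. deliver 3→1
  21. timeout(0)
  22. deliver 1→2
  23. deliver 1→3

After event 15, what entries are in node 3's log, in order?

empty

[1] timeout(0) → N0(coor t1 [-])
[2] deliver 0→2 → N2(part t1 [-])
[3] deliver 2→0 → ∅
[4] deliver 0→1 → N1(part t1 [-])
[5] deliver 1→0 → ∅
[6] deliver 0→2 → ∅
[7] deliver 2→3 → ∅
[8] deliver 0→2 → ∅
[9] timeout(0) → N0(coor t2 [-])
[10] deliver 2→3 → ∅
[11] crash(2) → N2(✗part t1 [-])
[12] deliver 3→2 → ∅
[13] recover(2) → N2(part t1 [-])
[14] propose(0,'y') → N0(coor t3 [-])
[15] deliver 0→1 → N1(part t2 [-])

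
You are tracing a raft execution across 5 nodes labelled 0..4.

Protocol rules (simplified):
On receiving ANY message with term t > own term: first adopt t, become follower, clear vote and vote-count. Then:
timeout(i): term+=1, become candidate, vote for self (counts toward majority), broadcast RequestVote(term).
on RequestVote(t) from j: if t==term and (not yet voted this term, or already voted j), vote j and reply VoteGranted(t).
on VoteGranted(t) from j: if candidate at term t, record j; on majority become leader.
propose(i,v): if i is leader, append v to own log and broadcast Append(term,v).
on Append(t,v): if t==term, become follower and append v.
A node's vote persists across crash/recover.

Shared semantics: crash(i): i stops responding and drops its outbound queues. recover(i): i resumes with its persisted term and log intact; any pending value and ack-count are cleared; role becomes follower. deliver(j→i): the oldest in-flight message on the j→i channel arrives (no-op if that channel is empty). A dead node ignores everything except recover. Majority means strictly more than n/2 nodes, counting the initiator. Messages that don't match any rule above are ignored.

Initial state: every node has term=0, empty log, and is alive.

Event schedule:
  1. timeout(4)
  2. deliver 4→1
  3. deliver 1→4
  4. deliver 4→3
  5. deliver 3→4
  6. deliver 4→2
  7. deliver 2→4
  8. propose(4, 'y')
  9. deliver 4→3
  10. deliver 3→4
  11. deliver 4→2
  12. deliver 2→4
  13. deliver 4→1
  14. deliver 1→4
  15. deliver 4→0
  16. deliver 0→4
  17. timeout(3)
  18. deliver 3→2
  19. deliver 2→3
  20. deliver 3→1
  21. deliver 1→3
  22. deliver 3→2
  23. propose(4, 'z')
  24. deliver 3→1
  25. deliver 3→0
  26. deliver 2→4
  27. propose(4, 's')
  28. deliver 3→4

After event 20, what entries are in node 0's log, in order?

[1] timeout(4) → N4(cand t1 [-])
[2] deliver 4→1 → N1(foll t1 [-])
[3] deliver 1→4 → ∅
[4] deliver 4→3 → N3(foll t1 [-])
[5] deliver 3→4 → N4(lead t1 [-])
[6] deliver 4→2 → N2(foll t1 [-])
[7] deliver 2→4 → ∅
[8] propose(4,'y') → N4(lead t1 [y])
[9] deliver 4→3 → N3(foll t1 [y])
[10] deliver 3→4 → ∅
[11] deliver 4→2 → N2(foll t1 [y])
[12] deliver 2→4 → ∅
[13] deliver 4→1 → N1(foll t1 [y])
[14] deliver 1→4 → ∅
[15] deliver 4→0 → N0(foll t1 [-])
[16] deliver 0→4 → ∅
[17] timeout(3) → N3(cand t2 [y])
[18] deliver 3→2 → N2(foll t2 [y])
[19] deliver 2→3 → ∅
[20] deliver 3→1 → N1(foll t2 [y])

empty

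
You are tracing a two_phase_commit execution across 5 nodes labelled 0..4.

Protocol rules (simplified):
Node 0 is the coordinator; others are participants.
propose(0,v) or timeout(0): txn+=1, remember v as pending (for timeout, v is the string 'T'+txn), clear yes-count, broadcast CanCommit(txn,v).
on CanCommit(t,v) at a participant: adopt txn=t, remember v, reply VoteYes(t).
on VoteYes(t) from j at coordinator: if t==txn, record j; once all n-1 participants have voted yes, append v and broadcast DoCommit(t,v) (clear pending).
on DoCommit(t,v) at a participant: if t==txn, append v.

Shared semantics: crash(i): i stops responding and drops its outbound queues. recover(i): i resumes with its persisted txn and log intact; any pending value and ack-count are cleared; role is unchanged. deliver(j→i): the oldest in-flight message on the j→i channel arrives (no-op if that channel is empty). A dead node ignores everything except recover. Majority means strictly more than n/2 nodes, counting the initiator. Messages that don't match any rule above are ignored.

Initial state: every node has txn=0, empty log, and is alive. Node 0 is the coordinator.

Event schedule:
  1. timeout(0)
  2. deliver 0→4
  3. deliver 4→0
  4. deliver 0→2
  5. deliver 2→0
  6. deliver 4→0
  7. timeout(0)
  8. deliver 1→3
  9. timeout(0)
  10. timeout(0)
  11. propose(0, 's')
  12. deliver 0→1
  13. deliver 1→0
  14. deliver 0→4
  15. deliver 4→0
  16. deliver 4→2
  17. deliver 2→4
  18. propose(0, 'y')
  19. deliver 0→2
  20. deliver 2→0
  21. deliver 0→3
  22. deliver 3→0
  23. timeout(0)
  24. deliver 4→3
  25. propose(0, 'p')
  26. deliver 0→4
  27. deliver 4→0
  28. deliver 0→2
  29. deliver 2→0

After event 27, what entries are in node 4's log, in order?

empty

after 1 — timeout(0): n0:coor/t1/[-]
after 2 — deliver 0→4: n4:part/t1/[-]
after 3 — deliver 4→0: ·
after 4 — deliver 0→2: n2:part/t1/[-]
after 5 — deliver 2→0: ·
after 6 — deliver 4→0: ·
after 7 — timeout(0): n0:coor/t2/[-]
after 8 — deliver 1→3: ·
after 9 — timeout(0): n0:coor/t3/[-]
after 10 — timeout(0): n0:coor/t4/[-]
after 11 — propose(0,'s'): n0:coor/t5/[-]
after 12 — deliver 0→1: n1:part/t1/[-]
after 13 — deliver 1→0: ·
after 14 — deliver 0→4: n4:part/t2/[-]
after 15 — deliver 4→0: ·
after 16 — deliver 4→2: ·
after 17 — deliver 2→4: ·
after 18 — propose(0,'y'): n0:coor/t6/[-]
after 19 — deliver 0→2: n2:part/t2/[-]
after 20 — deliver 2→0: ·
after 21 — deliver 0→3: n3:part/t1/[-]
after 22 — deliver 3→0: ·
after 23 — timeout(0): n0:coor/t7/[-]
after 24 — deliver 4→3: ·
after 25 — propose(0,'p'): n0:coor/t8/[-]
after 26 — deliver 0→4: n4:part/t3/[-]
after 27 — deliver 4→0: ·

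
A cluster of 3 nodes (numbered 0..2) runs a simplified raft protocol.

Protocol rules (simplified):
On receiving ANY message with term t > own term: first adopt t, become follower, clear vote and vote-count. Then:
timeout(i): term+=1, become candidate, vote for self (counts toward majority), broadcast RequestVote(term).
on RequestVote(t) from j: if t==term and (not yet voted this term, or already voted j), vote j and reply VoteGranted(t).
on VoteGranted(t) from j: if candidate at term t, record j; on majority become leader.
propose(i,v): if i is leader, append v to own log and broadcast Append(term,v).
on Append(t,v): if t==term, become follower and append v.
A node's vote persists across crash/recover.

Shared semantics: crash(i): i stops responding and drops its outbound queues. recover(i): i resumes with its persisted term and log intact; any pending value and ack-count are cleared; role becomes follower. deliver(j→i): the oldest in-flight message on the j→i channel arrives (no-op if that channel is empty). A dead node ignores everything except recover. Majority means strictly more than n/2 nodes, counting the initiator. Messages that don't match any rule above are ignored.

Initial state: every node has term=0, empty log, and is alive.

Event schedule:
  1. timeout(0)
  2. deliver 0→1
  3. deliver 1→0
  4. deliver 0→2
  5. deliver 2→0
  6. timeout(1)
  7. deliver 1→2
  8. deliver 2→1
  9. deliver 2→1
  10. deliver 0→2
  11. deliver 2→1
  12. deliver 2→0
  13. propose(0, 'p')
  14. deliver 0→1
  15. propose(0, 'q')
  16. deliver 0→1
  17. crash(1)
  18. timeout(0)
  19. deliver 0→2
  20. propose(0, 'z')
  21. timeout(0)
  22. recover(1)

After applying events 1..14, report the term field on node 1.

2

e1 timeout(0): 0[cand,t=1,-]
e2 deliver 0→1: 1[foll,t=1,-]
e3 deliver 1→0: 0[lead,t=1,-]
e4 deliver 0→2: 2[foll,t=1,-]
e5 deliver 2→0: ·
e6 timeout(1): 1[cand,t=2,-]
e7 deliver 1→2: 2[foll,t=2,-]
e8 deliver 2→1: 1[lead,t=2,-]
e9 deliver 2→1: ·
e10 deliver 0→2: ·
e11 deliver 2→1: ·
e12 deliver 2→0: ·
e13 propose(0,'p'): 0[lead,t=1,p]
e14 deliver 0→1: ·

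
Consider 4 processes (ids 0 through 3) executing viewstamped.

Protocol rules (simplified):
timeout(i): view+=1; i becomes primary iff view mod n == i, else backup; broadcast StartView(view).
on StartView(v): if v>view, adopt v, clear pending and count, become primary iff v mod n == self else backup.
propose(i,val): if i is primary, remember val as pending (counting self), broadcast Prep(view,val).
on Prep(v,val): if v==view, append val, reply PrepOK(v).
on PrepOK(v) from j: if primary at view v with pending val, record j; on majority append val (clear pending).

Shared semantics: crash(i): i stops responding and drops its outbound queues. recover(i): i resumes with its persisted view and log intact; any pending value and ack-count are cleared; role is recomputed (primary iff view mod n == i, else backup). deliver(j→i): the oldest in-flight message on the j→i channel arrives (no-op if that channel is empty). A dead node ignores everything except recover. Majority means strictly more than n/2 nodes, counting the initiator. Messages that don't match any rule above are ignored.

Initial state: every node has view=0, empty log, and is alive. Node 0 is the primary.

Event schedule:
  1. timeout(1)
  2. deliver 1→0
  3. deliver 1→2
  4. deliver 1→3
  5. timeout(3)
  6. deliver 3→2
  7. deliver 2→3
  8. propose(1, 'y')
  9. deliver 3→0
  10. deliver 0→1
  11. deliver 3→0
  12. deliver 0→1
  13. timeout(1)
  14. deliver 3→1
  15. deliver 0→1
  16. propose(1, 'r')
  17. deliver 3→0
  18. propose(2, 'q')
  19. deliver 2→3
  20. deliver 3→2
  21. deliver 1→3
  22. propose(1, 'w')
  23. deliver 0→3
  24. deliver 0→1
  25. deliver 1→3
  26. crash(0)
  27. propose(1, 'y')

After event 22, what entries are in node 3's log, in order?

e1 timeout(1): 1[prim,v=1,-]
e2 deliver 1→0: 0[back,v=1,-]
e3 deliver 1→2: 2[back,v=1,-]
e4 deliver 1→3: 3[back,v=1,-]
e5 timeout(3): 3[back,v=2,-]
e6 deliver 3→2: 2[prim,v=2,-]
e7 deliver 2→3: ·
e8 propose(1,'y'): ·
e9 deliver 3→0: 0[back,v=2,-]
e10 deliver 0→1: ·
e11 deliver 3→0: ·
e12 deliver 0→1: ·
e13 timeout(1): 1[back,v=2,-]
e14 deliver 3→1: ·
e15 deliver 0→1: ·
e16 propose(1,'r'): ·
e17 deliver 3→0: ·
e18 propose(2,'q'): ·
e19 deliver 2→3: 3[back,v=2,q]
e20 deliver 3→2: ·
e21 deliver 1→3: ·
e22 propose(1,'w'): ·

q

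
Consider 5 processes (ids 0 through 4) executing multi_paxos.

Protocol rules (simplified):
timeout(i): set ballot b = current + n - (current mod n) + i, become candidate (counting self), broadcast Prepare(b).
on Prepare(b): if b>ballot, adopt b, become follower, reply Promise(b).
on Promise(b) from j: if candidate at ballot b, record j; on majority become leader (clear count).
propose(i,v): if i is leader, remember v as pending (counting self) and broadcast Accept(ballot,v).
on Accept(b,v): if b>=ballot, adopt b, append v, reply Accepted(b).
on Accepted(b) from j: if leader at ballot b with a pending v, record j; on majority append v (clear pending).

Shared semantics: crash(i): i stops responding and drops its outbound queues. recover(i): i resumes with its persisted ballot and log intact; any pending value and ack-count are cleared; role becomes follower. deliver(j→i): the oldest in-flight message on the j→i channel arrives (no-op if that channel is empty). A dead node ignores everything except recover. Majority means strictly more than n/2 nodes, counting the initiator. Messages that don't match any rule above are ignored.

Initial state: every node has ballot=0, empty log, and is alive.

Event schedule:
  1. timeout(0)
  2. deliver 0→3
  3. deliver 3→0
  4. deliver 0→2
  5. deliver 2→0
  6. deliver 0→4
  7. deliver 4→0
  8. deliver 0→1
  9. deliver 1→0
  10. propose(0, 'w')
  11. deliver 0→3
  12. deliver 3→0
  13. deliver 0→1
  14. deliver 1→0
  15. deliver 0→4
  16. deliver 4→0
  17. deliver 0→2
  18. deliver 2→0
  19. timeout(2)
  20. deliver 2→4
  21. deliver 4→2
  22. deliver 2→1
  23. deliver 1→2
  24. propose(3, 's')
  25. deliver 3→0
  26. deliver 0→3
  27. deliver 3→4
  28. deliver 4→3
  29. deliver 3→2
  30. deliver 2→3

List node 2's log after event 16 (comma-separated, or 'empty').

empty

step 1 timeout(0): 0={cand,b=5,log=-}
step 2 deliver 0→3: 3={foll,b=5,log=-}
step 3 deliver 3→0: —
step 4 deliver 0→2: 2={foll,b=5,log=-}
step 5 deliver 2→0: 0={lead,b=5,log=-}
step 6 deliver 0→4: 4={foll,b=5,log=-}
step 7 deliver 4→0: —
step 8 deliver 0→1: 1={foll,b=5,log=-}
step 9 deliver 1→0: —
step 10 propose(0,'w'): —
step 11 deliver 0→3: 3={foll,b=5,log=w}
step 12 deliver 3→0: —
step 13 deliver 0→1: 1={foll,b=5,log=w}
step 14 deliver 1→0: 0={lead,b=5,log=w}
step 15 deliver 0→4: 4={foll,b=5,log=w}
step 16 deliver 4→0: —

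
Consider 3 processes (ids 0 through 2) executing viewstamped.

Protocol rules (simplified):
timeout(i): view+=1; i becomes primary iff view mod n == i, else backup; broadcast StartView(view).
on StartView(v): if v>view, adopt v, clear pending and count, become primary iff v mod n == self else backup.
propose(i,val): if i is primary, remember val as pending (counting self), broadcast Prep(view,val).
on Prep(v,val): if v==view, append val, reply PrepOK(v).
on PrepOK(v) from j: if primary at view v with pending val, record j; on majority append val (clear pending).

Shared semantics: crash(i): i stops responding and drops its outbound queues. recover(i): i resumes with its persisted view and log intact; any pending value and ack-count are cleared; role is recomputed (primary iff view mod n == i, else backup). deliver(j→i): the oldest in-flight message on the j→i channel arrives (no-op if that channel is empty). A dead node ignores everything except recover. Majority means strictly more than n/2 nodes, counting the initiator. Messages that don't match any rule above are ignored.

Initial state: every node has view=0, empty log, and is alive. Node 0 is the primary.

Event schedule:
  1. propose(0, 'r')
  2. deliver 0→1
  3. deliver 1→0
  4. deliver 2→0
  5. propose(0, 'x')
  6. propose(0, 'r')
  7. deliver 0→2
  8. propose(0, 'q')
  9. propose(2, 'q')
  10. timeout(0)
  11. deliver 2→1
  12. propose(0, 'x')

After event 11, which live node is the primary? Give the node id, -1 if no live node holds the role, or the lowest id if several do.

-1

step 1 propose(0,'r'): —
step 2 deliver 0→1: 1={back,v=0,log=r}
step 3 deliver 1→0: 0={prim,v=0,log=r}
step 4 deliver 2→0: —
step 5 propose(0,'x'): —
step 6 propose(0,'r'): —
step 7 deliver 0→2: 2={back,v=0,log=r}
step 8 propose(0,'q'): —
step 9 propose(2,'q'): —
step 10 timeout(0): 0={back,v=1,log=r}
step 11 deliver 2→1: —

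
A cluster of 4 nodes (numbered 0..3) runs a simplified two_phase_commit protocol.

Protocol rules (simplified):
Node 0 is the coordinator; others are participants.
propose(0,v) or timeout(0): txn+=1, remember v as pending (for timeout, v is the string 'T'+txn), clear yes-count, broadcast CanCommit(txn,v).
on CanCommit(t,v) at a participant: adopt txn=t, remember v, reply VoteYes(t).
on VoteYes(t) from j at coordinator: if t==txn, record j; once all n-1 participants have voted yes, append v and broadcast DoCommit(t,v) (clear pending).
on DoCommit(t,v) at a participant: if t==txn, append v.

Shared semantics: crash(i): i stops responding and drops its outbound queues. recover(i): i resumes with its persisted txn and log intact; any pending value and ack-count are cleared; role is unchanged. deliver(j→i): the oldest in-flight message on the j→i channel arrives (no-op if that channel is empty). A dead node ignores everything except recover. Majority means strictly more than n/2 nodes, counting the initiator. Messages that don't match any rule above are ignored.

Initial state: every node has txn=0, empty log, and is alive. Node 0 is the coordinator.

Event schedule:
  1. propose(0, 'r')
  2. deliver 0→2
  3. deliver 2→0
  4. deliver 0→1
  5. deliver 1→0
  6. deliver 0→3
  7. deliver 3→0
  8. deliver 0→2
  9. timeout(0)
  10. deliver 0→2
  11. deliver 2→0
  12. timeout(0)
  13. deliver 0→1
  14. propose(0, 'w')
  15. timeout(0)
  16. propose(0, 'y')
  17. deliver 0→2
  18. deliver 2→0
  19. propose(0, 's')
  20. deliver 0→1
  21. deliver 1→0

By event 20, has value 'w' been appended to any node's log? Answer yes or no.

no

after 1 — propose(0,'r'): n0:coor/t1/[-]
after 2 — deliver 0→2: n2:part/t1/[-]
after 3 — deliver 2→0: ·
after 4 — deliver 0→1: n1:part/t1/[-]
after 5 — deliver 1→0: ·
after 6 — deliver 0→3: n3:part/t1/[-]
after 7 — deliver 3→0: n0:coor/t1/[r]
after 8 — deliver 0→2: n2:part/t1/[r]
after 9 — timeout(0): n0:coor/t2/[r]
after 10 — deliver 0→2: n2:part/t2/[r]
after 11 — deliver 2→0: ·
after 12 — timeout(0): n0:coor/t3/[r]
after 13 — deliver 0→1: n1:part/t1/[r]
after 14 — propose(0,'w'): n0:coor/t4/[r]
after 15 — timeout(0): n0:coor/t5/[r]
after 16 — propose(0,'y'): n0:coor/t6/[r]
after 17 — deliver 0→2: n2:part/t3/[r]
after 18 — deliver 2→0: ·
after 19 — propose(0,'s'): n0:coor/t7/[r]
after 20 — deliver 0→1: n1:part/t2/[r]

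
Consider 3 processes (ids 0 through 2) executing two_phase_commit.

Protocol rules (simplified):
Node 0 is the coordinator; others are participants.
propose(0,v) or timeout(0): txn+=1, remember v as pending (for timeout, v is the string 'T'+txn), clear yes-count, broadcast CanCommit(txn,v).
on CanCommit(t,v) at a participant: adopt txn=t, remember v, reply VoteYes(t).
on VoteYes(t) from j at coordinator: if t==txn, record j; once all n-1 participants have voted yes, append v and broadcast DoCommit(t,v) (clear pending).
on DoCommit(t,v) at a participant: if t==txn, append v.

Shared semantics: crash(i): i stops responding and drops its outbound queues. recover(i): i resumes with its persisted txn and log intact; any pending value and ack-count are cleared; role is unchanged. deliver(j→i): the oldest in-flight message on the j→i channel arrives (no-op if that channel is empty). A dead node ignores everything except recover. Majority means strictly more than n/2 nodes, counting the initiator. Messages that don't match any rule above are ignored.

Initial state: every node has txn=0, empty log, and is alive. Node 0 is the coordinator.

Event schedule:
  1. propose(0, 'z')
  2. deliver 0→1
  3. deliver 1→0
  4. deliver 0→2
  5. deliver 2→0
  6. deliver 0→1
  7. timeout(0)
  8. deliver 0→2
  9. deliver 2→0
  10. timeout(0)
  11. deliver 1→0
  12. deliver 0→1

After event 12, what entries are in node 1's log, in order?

z

e1 propose(0,'z'): 0[coor,t=1,-]
e2 deliver 0→1: 1[part,t=1,-]
e3 deliver 1→0: ·
e4 deliver 0→2: 2[part,t=1,-]
e5 deliver 2→0: 0[coor,t=1,z]
e6 deliver 0→1: 1[part,t=1,z]
e7 timeout(0): 0[coor,t=2,z]
e8 deliver 0→2: 2[part,t=1,z]
e9 deliver 2→0: ·
e10 timeout(0): 0[coor,t=3,z]
e11 deliver 1→0: ·
e12 deliver 0→1: 1[part,t=2,z]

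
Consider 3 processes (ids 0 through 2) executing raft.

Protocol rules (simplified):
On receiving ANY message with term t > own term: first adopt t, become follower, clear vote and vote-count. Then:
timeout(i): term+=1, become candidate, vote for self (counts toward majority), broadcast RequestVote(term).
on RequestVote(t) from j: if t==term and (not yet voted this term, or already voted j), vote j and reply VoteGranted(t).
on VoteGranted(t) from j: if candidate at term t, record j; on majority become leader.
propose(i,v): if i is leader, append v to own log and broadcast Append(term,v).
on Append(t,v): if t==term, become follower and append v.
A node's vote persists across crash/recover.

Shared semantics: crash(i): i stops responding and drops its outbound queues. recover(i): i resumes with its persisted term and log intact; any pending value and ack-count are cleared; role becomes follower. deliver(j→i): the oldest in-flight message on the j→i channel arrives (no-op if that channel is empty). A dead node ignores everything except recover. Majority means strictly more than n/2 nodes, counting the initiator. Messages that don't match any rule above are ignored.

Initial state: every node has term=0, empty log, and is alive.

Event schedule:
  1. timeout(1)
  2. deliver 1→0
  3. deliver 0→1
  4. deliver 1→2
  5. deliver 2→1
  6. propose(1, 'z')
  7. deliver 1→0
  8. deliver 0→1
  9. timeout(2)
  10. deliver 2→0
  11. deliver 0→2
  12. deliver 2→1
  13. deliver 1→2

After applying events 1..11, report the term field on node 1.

1

[1] timeout(1) → N1(cand t1 [-])
[2] deliver 1→0 → N0(foll t1 [-])
[3] deliver 0→1 → N1(lead t1 [-])
[4] deliver 1→2 → N2(foll t1 [-])
[5] deliver 2→1 → ∅
[6] propose(1,'z') → N1(lead t1 [z])
[7] deliver 1→0 → N0(foll t1 [z])
[8] deliver 0→1 → ∅
[9] timeout(2) → N2(cand t2 [-])
[10] deliver 2→0 → N0(foll t2 [z])
[11] deliver 0→2 → N2(lead t2 [-])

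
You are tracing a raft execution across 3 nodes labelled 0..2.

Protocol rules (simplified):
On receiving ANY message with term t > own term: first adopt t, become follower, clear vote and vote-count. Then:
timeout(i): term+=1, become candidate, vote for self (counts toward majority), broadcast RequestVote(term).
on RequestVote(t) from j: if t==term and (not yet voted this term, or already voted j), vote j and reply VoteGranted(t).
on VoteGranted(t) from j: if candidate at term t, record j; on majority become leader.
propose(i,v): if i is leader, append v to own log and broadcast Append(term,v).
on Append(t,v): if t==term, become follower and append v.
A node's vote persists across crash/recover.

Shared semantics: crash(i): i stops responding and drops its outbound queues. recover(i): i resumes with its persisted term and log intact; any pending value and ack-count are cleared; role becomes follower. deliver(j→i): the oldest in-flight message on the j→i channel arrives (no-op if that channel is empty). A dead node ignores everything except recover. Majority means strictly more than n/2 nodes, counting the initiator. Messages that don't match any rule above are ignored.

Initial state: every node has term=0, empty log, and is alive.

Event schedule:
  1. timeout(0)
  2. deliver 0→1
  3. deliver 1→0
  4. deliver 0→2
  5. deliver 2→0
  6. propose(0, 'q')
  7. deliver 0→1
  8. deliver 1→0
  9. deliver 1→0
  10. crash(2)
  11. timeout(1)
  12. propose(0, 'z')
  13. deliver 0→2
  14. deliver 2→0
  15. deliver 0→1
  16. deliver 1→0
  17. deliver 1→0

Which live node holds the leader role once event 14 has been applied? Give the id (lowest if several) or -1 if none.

0

e1 timeout(0): 0[cand,t=1,-]
e2 deliver 0→1: 1[foll,t=1,-]
e3 deliver 1→0: 0[lead,t=1,-]
e4 deliver 0→2: 2[foll,t=1,-]
e5 deliver 2→0: ·
e6 propose(0,'q'): 0[lead,t=1,q]
e7 deliver 0→1: 1[foll,t=1,q]
e8 deliver 1→0: ·
e9 deliver 1→0: ·
e10 crash(2): 2[✗foll,t=1,-]
e11 timeout(1): 1[cand,t=2,q]
e12 propose(0,'z'): 0[lead,t=1,q,z]
e13 deliver 0→2: ·
e14 deliver 2→0: ·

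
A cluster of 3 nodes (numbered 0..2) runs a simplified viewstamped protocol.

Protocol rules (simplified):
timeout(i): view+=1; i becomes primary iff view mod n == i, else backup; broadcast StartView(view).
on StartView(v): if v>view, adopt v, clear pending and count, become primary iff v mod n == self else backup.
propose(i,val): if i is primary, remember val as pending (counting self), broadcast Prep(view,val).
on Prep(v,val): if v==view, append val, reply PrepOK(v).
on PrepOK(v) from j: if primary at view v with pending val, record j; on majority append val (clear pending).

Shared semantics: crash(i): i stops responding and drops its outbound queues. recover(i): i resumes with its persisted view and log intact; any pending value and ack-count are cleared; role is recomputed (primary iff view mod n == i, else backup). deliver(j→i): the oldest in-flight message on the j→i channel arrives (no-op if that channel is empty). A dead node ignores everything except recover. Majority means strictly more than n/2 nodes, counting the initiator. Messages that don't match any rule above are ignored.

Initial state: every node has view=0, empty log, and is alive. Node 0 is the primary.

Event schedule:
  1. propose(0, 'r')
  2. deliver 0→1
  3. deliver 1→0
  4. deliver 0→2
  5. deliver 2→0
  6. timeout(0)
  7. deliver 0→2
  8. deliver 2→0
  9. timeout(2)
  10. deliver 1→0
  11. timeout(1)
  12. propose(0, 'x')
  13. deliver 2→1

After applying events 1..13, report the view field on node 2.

step 1 propose(0,'r'): —
step 2 deliver 0→1: 1={back,v=0,log=r}
step 3 deliver 1→0: 0={prim,v=0,log=r}
step 4 deliver 0→2: 2={back,v=0,log=r}
step 5 deliver 2→0: —
step 6 timeout(0): 0={back,v=1,log=r}
step 7 deliver 0→2: 2={back,v=1,log=r}
step 8 deliver 2→0: —
step 9 timeout(2): 2={prim,v=2,log=r}
step 10 deliver 1→0: —
step 11 timeout(1): 1={prim,v=1,log=r}
step 12 propose(0,'x'): —
step 13 deliver 2→1: 1={back,v=2,log=r}

2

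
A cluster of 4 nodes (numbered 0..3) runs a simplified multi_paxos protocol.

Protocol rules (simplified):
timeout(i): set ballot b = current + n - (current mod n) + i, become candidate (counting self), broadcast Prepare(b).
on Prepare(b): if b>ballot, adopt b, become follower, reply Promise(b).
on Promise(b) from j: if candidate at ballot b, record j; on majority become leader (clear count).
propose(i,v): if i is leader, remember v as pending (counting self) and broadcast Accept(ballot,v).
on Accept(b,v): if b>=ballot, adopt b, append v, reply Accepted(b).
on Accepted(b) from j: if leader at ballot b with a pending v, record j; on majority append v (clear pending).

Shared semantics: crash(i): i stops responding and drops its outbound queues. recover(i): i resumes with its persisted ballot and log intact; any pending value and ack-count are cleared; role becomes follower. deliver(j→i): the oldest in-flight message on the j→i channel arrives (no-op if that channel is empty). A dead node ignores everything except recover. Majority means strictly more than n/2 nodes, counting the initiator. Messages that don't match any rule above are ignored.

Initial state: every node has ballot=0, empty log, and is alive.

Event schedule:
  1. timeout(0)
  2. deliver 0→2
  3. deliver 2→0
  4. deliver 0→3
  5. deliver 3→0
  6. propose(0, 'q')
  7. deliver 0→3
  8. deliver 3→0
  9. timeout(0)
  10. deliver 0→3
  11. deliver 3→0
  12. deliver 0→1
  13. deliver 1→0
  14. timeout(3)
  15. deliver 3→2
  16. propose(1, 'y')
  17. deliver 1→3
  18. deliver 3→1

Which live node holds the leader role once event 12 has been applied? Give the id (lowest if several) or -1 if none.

after 1 — timeout(0): n0:cand/b4/[-]
after 2 — deliver 0→2: n2:foll/b4/[-]
after 3 — deliver 2→0: ·
after 4 — deliver 0→3: n3:foll/b4/[-]
after 5 — deliver 3→0: n0:lead/b4/[-]
after 6 — propose(0,'q'): ·
after 7 — deliver 0→3: n3:foll/b4/[q]
after 8 — deliver 3→0: ·
after 9 — timeout(0): n0:cand/b8/[-]
after 10 — deliver 0→3: n3:foll/b8/[q]
after 11 — deliver 3→0: ·
after 12 — deliver 0→1: n1:foll/b4/[-]

-1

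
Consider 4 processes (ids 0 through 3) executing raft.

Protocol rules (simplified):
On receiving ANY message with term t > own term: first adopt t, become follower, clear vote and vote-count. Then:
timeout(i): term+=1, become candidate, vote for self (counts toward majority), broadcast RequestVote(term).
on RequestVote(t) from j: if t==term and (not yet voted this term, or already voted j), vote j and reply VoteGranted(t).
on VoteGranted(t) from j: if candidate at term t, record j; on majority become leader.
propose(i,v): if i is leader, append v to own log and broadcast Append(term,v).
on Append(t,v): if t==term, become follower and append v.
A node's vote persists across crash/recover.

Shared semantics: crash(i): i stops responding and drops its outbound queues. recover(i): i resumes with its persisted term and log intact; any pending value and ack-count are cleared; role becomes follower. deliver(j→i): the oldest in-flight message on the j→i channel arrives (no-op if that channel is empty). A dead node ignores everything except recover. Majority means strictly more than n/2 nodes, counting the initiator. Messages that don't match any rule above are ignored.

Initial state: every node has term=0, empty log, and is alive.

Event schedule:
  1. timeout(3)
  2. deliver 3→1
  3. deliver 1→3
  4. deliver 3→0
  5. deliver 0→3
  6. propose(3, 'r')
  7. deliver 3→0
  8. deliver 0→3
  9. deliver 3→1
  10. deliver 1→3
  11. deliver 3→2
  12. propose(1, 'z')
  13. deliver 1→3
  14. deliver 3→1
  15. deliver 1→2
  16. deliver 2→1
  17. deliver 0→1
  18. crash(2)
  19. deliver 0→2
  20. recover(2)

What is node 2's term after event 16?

1. timeout(3):  <3:cand t1 ->
2. deliver 3→1:  <1:foll t1 ->
3. deliver 1→3:  nop
4. deliver 3→0:  <0:foll t1 ->
5. deliver 0→3:  <3:lead t1 ->
6. propose(3,'r'):  <3:lead t1 r>
7. deliver 3→0:  <0:foll t1 r>
8. deliver 0→3:  nop
9. deliver 3→1:  <1:foll t1 r>
10. deliver 1→3:  nop
11. deliver 3→2:  <2:foll t1 ->
12. propose(1,'z'):  nop
13. deliver 1→3:  nop
14. deliver 3→1:  nop
15. deliver 1→2:  nop
16. deliver 2→1:  nop

1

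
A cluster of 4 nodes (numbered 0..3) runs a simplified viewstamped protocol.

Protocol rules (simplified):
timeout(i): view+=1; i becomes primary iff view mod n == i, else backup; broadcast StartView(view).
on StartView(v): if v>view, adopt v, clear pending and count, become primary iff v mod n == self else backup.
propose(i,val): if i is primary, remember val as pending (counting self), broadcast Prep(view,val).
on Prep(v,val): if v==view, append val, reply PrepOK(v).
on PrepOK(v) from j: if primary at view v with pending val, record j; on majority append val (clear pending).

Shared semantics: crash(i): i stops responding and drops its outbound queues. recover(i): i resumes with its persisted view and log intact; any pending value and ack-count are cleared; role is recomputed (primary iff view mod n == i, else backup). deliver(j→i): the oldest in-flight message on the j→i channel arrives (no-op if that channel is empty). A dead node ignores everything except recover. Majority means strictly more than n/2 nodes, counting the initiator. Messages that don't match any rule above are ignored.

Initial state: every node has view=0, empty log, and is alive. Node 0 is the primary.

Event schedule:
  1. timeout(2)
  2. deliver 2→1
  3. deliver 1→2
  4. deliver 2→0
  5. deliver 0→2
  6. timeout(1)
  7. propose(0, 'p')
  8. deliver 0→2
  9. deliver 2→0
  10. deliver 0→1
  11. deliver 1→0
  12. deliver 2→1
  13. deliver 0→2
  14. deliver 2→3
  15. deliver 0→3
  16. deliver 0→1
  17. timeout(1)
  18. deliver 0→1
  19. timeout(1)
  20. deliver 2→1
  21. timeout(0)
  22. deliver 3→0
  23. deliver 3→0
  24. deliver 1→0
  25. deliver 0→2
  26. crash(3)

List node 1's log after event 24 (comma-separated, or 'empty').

empty

[1] timeout(2) → N2(back v1 [-])
[2] deliver 2→1 → N1(prim v1 [-])
[3] deliver 1→2 → ∅
[4] deliver 2→0 → N0(back v1 [-])
[5] deliver 0→2 → ∅
[6] timeout(1) → N1(back v2 [-])
[7] propose(0,'p') → ∅
[8] deliver 0→2 → ∅
[9] deliver 2→0 → ∅
[10] deliver 0→1 → ∅
[11] deliver 1→0 → N0(back v2 [-])
[12] deliver 2→1 → ∅
[13] deliver 0→2 → ∅
[14] deliver 2→3 → N3(back v1 [-])
[15] deliver 0→3 → ∅
[16] deliver 0→1 → ∅
[17] timeout(1) → N1(back v3 [-])
[18] deliver 0→1 → ∅
[19] timeout(1) → N1(back v4 [-])
[20] deliver 2→1 → ∅
[21] timeout(0) → N0(back v3 [-])
[22] deliver 3→0 → ∅
[23] deliver 3→0 → ∅
[24] deliver 1→0 → ∅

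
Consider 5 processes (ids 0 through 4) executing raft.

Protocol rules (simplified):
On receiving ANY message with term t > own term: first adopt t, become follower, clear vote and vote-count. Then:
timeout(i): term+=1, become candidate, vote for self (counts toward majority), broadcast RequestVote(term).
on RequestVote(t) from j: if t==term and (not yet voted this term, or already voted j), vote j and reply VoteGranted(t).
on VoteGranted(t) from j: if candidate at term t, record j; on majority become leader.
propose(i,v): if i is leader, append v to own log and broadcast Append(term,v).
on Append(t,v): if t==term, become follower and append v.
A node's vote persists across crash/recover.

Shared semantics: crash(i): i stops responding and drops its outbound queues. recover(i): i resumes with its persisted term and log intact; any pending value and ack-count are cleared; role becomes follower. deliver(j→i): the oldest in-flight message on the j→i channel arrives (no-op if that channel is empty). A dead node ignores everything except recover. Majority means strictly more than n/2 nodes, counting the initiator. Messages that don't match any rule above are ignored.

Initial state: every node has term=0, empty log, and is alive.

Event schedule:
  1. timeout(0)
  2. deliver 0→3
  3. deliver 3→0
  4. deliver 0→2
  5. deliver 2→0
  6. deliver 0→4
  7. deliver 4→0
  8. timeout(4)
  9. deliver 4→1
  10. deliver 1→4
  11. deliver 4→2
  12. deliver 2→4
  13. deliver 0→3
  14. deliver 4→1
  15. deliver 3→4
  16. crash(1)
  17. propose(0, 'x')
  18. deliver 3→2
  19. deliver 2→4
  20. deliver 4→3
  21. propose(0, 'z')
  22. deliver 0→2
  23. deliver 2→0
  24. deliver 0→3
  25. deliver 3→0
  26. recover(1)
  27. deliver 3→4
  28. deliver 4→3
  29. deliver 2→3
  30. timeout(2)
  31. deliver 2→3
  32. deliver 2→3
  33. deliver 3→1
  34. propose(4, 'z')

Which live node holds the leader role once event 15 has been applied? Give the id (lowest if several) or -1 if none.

0

1. timeout(0):  <0:cand t1 ->
2. deliver 0→3:  <3:foll t1 ->
3. deliver 3→0:  nop
4. deliver 0→2:  <2:foll t1 ->
5. deliver 2→0:  <0:lead t1 ->
6. deliver 0→4:  <4:foll t1 ->
7. deliver 4→0:  nop
8. timeout(4):  <4:cand t2 ->
9. deliver 4→1:  <1:foll t2 ->
10. deliver 1→4:  nop
11. deliver 4→2:  <2:foll t2 ->
12. deliver 2→4:  <4:lead t2 ->
13. deliver 0→3:  nop
14. deliver 4→1:  nop
15. deliver 3→4:  nop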